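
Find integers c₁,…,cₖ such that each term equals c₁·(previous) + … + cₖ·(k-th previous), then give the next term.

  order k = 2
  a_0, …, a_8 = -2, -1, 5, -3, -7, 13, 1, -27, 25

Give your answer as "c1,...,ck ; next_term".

  a_2 = -1·-1 + -2·-2 = 5
  a_3 = -1·5 + -2·-1 = -3
  a_4 = -1·-3 + -2·5 = -7
  a_5 = -1·-7 + -2·-3 = 13
  a_6 = -1·13 + -2·-7 = 1
  a_7 = -1·1 + -2·13 = -27
  a_8 = -1·-27 + -2·1 = 25
  a_9 = -1·25 + -2·-27 = 29

-1,-2 ; 29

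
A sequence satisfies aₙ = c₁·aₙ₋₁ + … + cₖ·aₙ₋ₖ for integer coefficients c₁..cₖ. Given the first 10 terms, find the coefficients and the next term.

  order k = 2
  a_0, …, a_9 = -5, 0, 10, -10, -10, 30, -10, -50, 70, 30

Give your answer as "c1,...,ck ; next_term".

-1,-2 ; -170

  a_2 = -1·0 + -2·-5 = 10
  a_3 = -1·10 + -2·0 = -10
  a_4 = -1·-10 + -2·10 = -10
  a_5 = -1·-10 + -2·-10 = 30
  a_6 = -1·30 + -2·-10 = -10
  a_7 = -1·-10 + -2·30 = -50
  a_8 = -1·-50 + -2·-10 = 70
  a_9 = -1·70 + -2·-50 = 30
  a_10 = -1·30 + -2·70 = -170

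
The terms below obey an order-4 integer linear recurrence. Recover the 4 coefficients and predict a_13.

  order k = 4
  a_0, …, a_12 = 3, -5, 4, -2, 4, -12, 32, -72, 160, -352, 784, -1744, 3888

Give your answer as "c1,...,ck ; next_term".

  a_4 = -2·-2 + 1·4 + 2·-5 + 2·3 = 4
  a_5 = -2·4 + 1·-2 + 2·4 + 2·-5 = -12
  a_6 = -2·-12 + 1·4 + 2·-2 + 2·4 = 32
  a_7 = -2·32 + 1·-12 + 2·4 + 2·-2 = -72
  a_8 = -2·-72 + 1·32 + 2·-12 + 2·4 = 160
  a_9 = -2·160 + 1·-72 + 2·32 + 2·-12 = -352
  a_10 = -2·-352 + 1·160 + 2·-72 + 2·32 = 784
  a_11 = -2·784 + 1·-352 + 2·160 + 2·-72 = -1744
  a_12 = -2·-1744 + 1·784 + 2·-352 + 2·160 = 3888
  a_13 = -2·3888 + 1·-1744 + 2·784 + 2·-352 = -8656

-2,1,2,2 ; -8656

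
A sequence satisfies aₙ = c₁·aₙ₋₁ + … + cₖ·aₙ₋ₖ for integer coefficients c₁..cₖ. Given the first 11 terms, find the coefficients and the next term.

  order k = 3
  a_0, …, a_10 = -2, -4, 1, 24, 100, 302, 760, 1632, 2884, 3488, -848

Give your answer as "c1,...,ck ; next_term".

4,-4,-2 ; -23112

  a_3 = 4·1 + -4·-4 + -2·-2 = 24
  a_4 = 4·24 + -4·1 + -2·-4 = 100
  a_5 = 4·100 + -4·24 + -2·1 = 302
  a_6 = 4·302 + -4·100 + -2·24 = 760
  a_7 = 4·760 + -4·302 + -2·100 = 1632
  a_8 = 4·1632 + -4·760 + -2·302 = 2884
  a_9 = 4·2884 + -4·1632 + -2·760 = 3488
  a_10 = 4·3488 + -4·2884 + -2·1632 = -848
  a_11 = 4·-848 + -4·3488 + -2·2884 = -23112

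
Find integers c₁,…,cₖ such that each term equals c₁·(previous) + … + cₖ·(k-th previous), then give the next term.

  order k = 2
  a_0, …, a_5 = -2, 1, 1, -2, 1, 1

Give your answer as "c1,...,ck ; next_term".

-1,-1 ; -2

  a_2 = -1·1 + -1·-2 = 1
  a_3 = -1·1 + -1·1 = -2
  a_4 = -1·-2 + -1·1 = 1
  a_5 = -1·1 + -1·-2 = 1
  a_6 = -1·1 + -1·1 = -2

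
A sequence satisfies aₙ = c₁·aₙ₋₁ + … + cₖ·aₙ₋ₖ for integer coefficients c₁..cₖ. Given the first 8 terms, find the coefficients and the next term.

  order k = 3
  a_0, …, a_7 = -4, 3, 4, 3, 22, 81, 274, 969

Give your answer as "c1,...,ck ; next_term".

3,1,3 ; 3424

  a_3 = 3·4 + 1·3 + 3·-4 = 3
  a_4 = 3·3 + 1·4 + 3·3 = 22
  a_5 = 3·22 + 1·3 + 3·4 = 81
  a_6 = 3·81 + 1·22 + 3·3 = 274
  a_7 = 3·274 + 1·81 + 3·22 = 969
  a_8 = 3·969 + 1·274 + 3·81 = 3424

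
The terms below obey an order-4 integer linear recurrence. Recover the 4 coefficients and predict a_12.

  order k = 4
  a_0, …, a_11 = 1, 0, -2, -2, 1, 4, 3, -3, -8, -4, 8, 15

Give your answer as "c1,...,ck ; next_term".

0,-1,-1,-1 ; 4

  a_4 = 0·-2 + -1·-2 + -1·0 + -1·1 = 1
  a_5 = 0·1 + -1·-2 + -1·-2 + -1·0 = 4
  a_6 = 0·4 + -1·1 + -1·-2 + -1·-2 = 3
  a_7 = 0·3 + -1·4 + -1·1 + -1·-2 = -3
  a_8 = 0·-3 + -1·3 + -1·4 + -1·1 = -8
  a_9 = 0·-8 + -1·-3 + -1·3 + -1·4 = -4
  a_10 = 0·-4 + -1·-8 + -1·-3 + -1·3 = 8
  a_11 = 0·8 + -1·-4 + -1·-8 + -1·-3 = 15
  a_12 = 0·15 + -1·8 + -1·-4 + -1·-8 = 4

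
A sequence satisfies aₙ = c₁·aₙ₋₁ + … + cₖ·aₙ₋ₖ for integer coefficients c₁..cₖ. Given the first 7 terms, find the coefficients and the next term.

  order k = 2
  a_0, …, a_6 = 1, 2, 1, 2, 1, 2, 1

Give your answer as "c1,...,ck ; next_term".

0,1 ; 2

  a_2 = 0·2 + 1·1 = 1
  a_3 = 0·1 + 1·2 = 2
  a_4 = 0·2 + 1·1 = 1
  a_5 = 0·1 + 1·2 = 2
  a_6 = 0·2 + 1·1 = 1
  a_7 = 0·1 + 1·2 = 2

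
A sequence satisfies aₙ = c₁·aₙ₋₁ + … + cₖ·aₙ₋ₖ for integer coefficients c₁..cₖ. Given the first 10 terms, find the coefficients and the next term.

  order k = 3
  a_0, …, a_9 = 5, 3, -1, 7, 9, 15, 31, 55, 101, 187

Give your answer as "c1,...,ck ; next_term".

  a_3 = 1·-1 + 1·3 + 1·5 = 7
  a_4 = 1·7 + 1·-1 + 1·3 = 9
  a_5 = 1·9 + 1·7 + 1·-1 = 15
  a_6 = 1·15 + 1·9 + 1·7 = 31
  a_7 = 1·31 + 1·15 + 1·9 = 55
  a_8 = 1·55 + 1·31 + 1·15 = 101
  a_9 = 1·101 + 1·55 + 1·31 = 187
  a_10 = 1·187 + 1·101 + 1·55 = 343

1,1,1 ; 343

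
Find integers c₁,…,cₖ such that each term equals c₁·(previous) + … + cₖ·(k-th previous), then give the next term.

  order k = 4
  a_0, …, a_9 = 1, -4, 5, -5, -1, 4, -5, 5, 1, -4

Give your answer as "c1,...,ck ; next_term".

0,0,0,-1 ; 5

  a_4 = 0·-5 + 0·5 + 0·-4 + -1·1 = -1
  a_5 = 0·-1 + 0·-5 + 0·5 + -1·-4 = 4
  a_6 = 0·4 + 0·-1 + 0·-5 + -1·5 = -5
  a_7 = 0·-5 + 0·4 + 0·-1 + -1·-5 = 5
  a_8 = 0·5 + 0·-5 + 0·4 + -1·-1 = 1
  a_9 = 0·1 + 0·5 + 0·-5 + -1·4 = -4
  a_10 = 0·-4 + 0·1 + 0·5 + -1·-5 = 5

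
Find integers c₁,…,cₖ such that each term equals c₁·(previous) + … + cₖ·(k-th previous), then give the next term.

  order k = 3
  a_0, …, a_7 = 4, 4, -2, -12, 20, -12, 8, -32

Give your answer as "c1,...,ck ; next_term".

  a_3 = -2·-2 + -2·4 + -2·4 = -12
  a_4 = -2·-12 + -2·-2 + -2·4 = 20
  a_5 = -2·20 + -2·-12 + -2·-2 = -12
  a_6 = -2·-12 + -2·20 + -2·-12 = 8
  a_7 = -2·8 + -2·-12 + -2·20 = -32
  a_8 = -2·-32 + -2·8 + -2·-12 = 72

-2,-2,-2 ; 72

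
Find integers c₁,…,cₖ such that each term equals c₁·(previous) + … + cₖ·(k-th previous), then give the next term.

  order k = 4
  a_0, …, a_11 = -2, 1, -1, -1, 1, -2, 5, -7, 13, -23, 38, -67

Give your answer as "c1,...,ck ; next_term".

  a_4 = -1·-1 + 1·-1 + -1·1 + -1·-2 = 1
  a_5 = -1·1 + 1·-1 + -1·-1 + -1·1 = -2
  a_6 = -1·-2 + 1·1 + -1·-1 + -1·-1 = 5
  a_7 = -1·5 + 1·-2 + -1·1 + -1·-1 = -7
  a_8 = -1·-7 + 1·5 + -1·-2 + -1·1 = 13
  a_9 = -1·13 + 1·-7 + -1·5 + -1·-2 = -23
  a_10 = -1·-23 + 1·13 + -1·-7 + -1·5 = 38
  a_11 = -1·38 + 1·-23 + -1·13 + -1·-7 = -67
  a_12 = -1·-67 + 1·38 + -1·-23 + -1·13 = 115

-1,1,-1,-1 ; 115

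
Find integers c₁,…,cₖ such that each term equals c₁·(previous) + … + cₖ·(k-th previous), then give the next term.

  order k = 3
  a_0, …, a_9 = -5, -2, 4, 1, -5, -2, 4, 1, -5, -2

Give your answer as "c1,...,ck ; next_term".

  a_3 = 1·4 + -1·-2 + 1·-5 = 1
  a_4 = 1·1 + -1·4 + 1·-2 = -5
  a_5 = 1·-5 + -1·1 + 1·4 = -2
  a_6 = 1·-2 + -1·-5 + 1·1 = 4
  a_7 = 1·4 + -1·-2 + 1·-5 = 1
  a_8 = 1·1 + -1·4 + 1·-2 = -5
  a_9 = 1·-5 + -1·1 + 1·4 = -2
  a_10 = 1·-2 + -1·-5 + 1·1 = 4

1,-1,1 ; 4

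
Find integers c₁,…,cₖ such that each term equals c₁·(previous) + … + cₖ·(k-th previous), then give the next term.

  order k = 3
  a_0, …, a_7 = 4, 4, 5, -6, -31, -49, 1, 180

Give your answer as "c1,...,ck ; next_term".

2,-3,-1 ; 406

  a_3 = 2·5 + -3·4 + -1·4 = -6
  a_4 = 2·-6 + -3·5 + -1·4 = -31
  a_5 = 2·-31 + -3·-6 + -1·5 = -49
  a_6 = 2·-49 + -3·-31 + -1·-6 = 1
  a_7 = 2·1 + -3·-49 + -1·-31 = 180
  a_8 = 2·180 + -3·1 + -1·-49 = 406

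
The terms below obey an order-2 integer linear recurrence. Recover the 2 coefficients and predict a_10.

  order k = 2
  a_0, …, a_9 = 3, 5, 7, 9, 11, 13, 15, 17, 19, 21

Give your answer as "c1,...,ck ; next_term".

2,-1 ; 23

  a_2 = 2·5 + -1·3 = 7
  a_3 = 2·7 + -1·5 = 9
  a_4 = 2·9 + -1·7 = 11
  a_5 = 2·11 + -1·9 = 13
  a_6 = 2·13 + -1·11 = 15
  a_7 = 2·15 + -1·13 = 17
  a_8 = 2·17 + -1·15 = 19
  a_9 = 2·19 + -1·17 = 21
  a_10 = 2·21 + -1·19 = 23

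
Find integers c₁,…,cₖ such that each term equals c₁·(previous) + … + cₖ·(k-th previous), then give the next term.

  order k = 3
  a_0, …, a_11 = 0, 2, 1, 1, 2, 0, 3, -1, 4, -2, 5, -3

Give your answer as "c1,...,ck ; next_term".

  a_3 = -1·1 + 1·2 + 1·0 = 1
  a_4 = -1·1 + 1·1 + 1·2 = 2
  a_5 = -1·2 + 1·1 + 1·1 = 0
  a_6 = -1·0 + 1·2 + 1·1 = 3
  a_7 = -1·3 + 1·0 + 1·2 = -1
  a_8 = -1·-1 + 1·3 + 1·0 = 4
  a_9 = -1·4 + 1·-1 + 1·3 = -2
  a_10 = -1·-2 + 1·4 + 1·-1 = 5
  a_11 = -1·5 + 1·-2 + 1·4 = -3
  a_12 = -1·-3 + 1·5 + 1·-2 = 6

-1,1,1 ; 6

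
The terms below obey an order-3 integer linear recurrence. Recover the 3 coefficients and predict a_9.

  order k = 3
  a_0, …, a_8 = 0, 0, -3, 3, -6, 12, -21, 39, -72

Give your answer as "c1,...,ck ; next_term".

  a_3 = -1·-3 + 1·0 + -1·0 = 3
  a_4 = -1·3 + 1·-3 + -1·0 = -6
  a_5 = -1·-6 + 1·3 + -1·-3 = 12
  a_6 = -1·12 + 1·-6 + -1·3 = -21
  a_7 = -1·-21 + 1·12 + -1·-6 = 39
  a_8 = -1·39 + 1·-21 + -1·12 = -72
  a_9 = -1·-72 + 1·39 + -1·-21 = 132

-1,1,-1 ; 132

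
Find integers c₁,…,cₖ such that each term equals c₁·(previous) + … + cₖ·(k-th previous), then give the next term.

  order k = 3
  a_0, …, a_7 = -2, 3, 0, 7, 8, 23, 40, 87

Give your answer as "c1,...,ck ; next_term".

2,1,-2 ; 168

  a_3 = 2·0 + 1·3 + -2·-2 = 7
  a_4 = 2·7 + 1·0 + -2·3 = 8
  a_5 = 2·8 + 1·7 + -2·0 = 23
  a_6 = 2·23 + 1·8 + -2·7 = 40
  a_7 = 2·40 + 1·23 + -2·8 = 87
  a_8 = 2·87 + 1·40 + -2·23 = 168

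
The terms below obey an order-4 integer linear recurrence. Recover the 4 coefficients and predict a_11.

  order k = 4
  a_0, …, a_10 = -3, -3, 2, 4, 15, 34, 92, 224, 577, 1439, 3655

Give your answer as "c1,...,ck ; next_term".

  a_4 = 1·4 + 4·2 + 0·-3 + -1·-3 = 15
  a_5 = 1·15 + 4·4 + 0·2 + -1·-3 = 34
  a_6 = 1·34 + 4·15 + 0·4 + -1·2 = 92
  a_7 = 1·92 + 4·34 + 0·15 + -1·4 = 224
  a_8 = 1·224 + 4·92 + 0·34 + -1·15 = 577
  a_9 = 1·577 + 4·224 + 0·92 + -1·34 = 1439
  a_10 = 1·1439 + 4·577 + 0·224 + -1·92 = 3655
  a_11 = 1·3655 + 4·1439 + 0·577 + -1·224 = 9187

1,4,0,-1 ; 9187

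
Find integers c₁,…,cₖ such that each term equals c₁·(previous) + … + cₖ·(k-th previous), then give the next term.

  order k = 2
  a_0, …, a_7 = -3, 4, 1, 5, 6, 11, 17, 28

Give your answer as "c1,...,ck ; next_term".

  a_2 = 1·4 + 1·-3 = 1
  a_3 = 1·1 + 1·4 = 5
  a_4 = 1·5 + 1·1 = 6
  a_5 = 1·6 + 1·5 = 11
  a_6 = 1·11 + 1·6 = 17
  a_7 = 1·17 + 1·11 = 28
  a_8 = 1·28 + 1·17 = 45

1,1 ; 45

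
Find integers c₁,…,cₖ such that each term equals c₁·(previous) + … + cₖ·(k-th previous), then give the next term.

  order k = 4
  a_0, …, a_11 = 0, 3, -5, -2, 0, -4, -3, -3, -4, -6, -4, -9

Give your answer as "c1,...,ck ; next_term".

-1,1,1,1 ; -5

  a_4 = -1·-2 + 1·-5 + 1·3 + 1·0 = 0
  a_5 = -1·0 + 1·-2 + 1·-5 + 1·3 = -4
  a_6 = -1·-4 + 1·0 + 1·-2 + 1·-5 = -3
  a_7 = -1·-3 + 1·-4 + 1·0 + 1·-2 = -3
  a_8 = -1·-3 + 1·-3 + 1·-4 + 1·0 = -4
  a_9 = -1·-4 + 1·-3 + 1·-3 + 1·-4 = -6
  a_10 = -1·-6 + 1·-4 + 1·-3 + 1·-3 = -4
  a_11 = -1·-4 + 1·-6 + 1·-4 + 1·-3 = -9
  a_12 = -1·-9 + 1·-4 + 1·-6 + 1·-4 = -5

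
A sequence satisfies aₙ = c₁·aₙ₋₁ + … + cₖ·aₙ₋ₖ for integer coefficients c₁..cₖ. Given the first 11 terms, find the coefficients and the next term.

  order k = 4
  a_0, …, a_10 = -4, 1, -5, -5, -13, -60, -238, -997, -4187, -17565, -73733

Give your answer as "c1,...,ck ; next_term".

  a_4 = 4·-5 + 1·-5 + 0·1 + -3·-4 = -13
  a_5 = 4·-13 + 1·-5 + 0·-5 + -3·1 = -60
  a_6 = 4·-60 + 1·-13 + 0·-5 + -3·-5 = -238
  a_7 = 4·-238 + 1·-60 + 0·-13 + -3·-5 = -997
  a_8 = 4·-997 + 1·-238 + 0·-60 + -3·-13 = -4187
  a_9 = 4·-4187 + 1·-997 + 0·-238 + -3·-60 = -17565
  a_10 = 4·-17565 + 1·-4187 + 0·-997 + -3·-238 = -73733
  a_11 = 4·-73733 + 1·-17565 + 0·-4187 + -3·-997 = -309506

4,1,0,-3 ; -309506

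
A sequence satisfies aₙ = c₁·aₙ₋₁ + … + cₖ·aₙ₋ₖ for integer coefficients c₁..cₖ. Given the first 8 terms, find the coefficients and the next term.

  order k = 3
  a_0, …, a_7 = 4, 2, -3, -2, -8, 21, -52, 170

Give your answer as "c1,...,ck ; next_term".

-2,2,-3 ; -507

  a_3 = -2·-3 + 2·2 + -3·4 = -2
  a_4 = -2·-2 + 2·-3 + -3·2 = -8
  a_5 = -2·-8 + 2·-2 + -3·-3 = 21
  a_6 = -2·21 + 2·-8 + -3·-2 = -52
  a_7 = -2·-52 + 2·21 + -3·-8 = 170
  a_8 = -2·170 + 2·-52 + -3·21 = -507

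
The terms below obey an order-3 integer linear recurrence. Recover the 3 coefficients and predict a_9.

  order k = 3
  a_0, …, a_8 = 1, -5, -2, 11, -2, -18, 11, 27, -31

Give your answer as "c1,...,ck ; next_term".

  a_3 = -1·-2 + -2·-5 + -1·1 = 11
  a_4 = -1·11 + -2·-2 + -1·-5 = -2
  a_5 = -1·-2 + -2·11 + -1·-2 = -18
  a_6 = -1·-18 + -2·-2 + -1·11 = 11
  a_7 = -1·11 + -2·-18 + -1·-2 = 27
  a_8 = -1·27 + -2·11 + -1·-18 = -31
  a_9 = -1·-31 + -2·27 + -1·11 = -34

-1,-2,-1 ; -34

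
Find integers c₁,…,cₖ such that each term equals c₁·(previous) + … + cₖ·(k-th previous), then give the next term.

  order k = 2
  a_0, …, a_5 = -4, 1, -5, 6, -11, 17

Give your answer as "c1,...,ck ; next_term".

  a_2 = -1·1 + 1·-4 = -5
  a_3 = -1·-5 + 1·1 = 6
  a_4 = -1·6 + 1·-5 = -11
  a_5 = -1·-11 + 1·6 = 17
  a_6 = -1·17 + 1·-11 = -28

-1,1 ; -28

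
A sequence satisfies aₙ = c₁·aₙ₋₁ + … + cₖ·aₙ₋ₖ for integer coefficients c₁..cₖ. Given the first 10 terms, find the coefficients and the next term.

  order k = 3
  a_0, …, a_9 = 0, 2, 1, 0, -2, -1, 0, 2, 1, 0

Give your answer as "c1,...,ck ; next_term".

0,0,-1 ; -2

  a_3 = 0·1 + 0·2 + -1·0 = 0
  a_4 = 0·0 + 0·1 + -1·2 = -2
  a_5 = 0·-2 + 0·0 + -1·1 = -1
  a_6 = 0·-1 + 0·-2 + -1·0 = 0
  a_7 = 0·0 + 0·-1 + -1·-2 = 2
  a_8 = 0·2 + 0·0 + -1·-1 = 1
  a_9 = 0·1 + 0·2 + -1·0 = 0
  a_10 = 0·0 + 0·1 + -1·2 = -2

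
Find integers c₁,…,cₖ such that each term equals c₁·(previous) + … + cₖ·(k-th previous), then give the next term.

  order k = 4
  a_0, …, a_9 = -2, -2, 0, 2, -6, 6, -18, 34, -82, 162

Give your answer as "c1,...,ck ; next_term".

  a_4 = -1·2 + 2·0 + 0·-2 + 2·-2 = -6
  a_5 = -1·-6 + 2·2 + 0·0 + 2·-2 = 6
  a_6 = -1·6 + 2·-6 + 0·2 + 2·0 = -18
  a_7 = -1·-18 + 2·6 + 0·-6 + 2·2 = 34
  a_8 = -1·34 + 2·-18 + 0·6 + 2·-6 = -82
  a_9 = -1·-82 + 2·34 + 0·-18 + 2·6 = 162
  a_10 = -1·162 + 2·-82 + 0·34 + 2·-18 = -362

-1,2,0,2 ; -362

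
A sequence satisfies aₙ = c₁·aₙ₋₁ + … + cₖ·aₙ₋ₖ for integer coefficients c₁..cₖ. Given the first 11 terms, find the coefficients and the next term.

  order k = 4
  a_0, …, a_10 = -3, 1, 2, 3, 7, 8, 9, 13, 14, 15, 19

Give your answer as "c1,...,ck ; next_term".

  a_4 = 1·3 + 0·2 + 1·1 + -1·-3 = 7
  a_5 = 1·7 + 0·3 + 1·2 + -1·1 = 8
  a_6 = 1·8 + 0·7 + 1·3 + -1·2 = 9
  a_7 = 1·9 + 0·8 + 1·7 + -1·3 = 13
  a_8 = 1·13 + 0·9 + 1·8 + -1·7 = 14
  a_9 = 1·14 + 0·13 + 1·9 + -1·8 = 15
  a_10 = 1·15 + 0·14 + 1·13 + -1·9 = 19
  a_11 = 1·19 + 0·15 + 1·14 + -1·13 = 20

1,0,1,-1 ; 20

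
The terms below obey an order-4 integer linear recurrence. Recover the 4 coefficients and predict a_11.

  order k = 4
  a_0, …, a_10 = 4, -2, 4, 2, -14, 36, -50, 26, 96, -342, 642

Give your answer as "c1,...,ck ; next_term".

-1,1,4,-2 ; -652

  a_4 = -1·2 + 1·4 + 4·-2 + -2·4 = -14
  a_5 = -1·-14 + 1·2 + 4·4 + -2·-2 = 36
  a_6 = -1·36 + 1·-14 + 4·2 + -2·4 = -50
  a_7 = -1·-50 + 1·36 + 4·-14 + -2·2 = 26
  a_8 = -1·26 + 1·-50 + 4·36 + -2·-14 = 96
  a_9 = -1·96 + 1·26 + 4·-50 + -2·36 = -342
  a_10 = -1·-342 + 1·96 + 4·26 + -2·-50 = 642
  a_11 = -1·642 + 1·-342 + 4·96 + -2·26 = -652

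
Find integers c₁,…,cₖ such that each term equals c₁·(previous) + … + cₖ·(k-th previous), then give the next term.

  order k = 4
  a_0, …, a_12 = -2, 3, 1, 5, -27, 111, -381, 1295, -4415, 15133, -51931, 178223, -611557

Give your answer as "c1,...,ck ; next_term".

-4,-2,1,4 ; 2098383

  a_4 = -4·5 + -2·1 + 1·3 + 4·-2 = -27
  a_5 = -4·-27 + -2·5 + 1·1 + 4·3 = 111
  a_6 = -4·111 + -2·-27 + 1·5 + 4·1 = -381
  a_7 = -4·-381 + -2·111 + 1·-27 + 4·5 = 1295
  a_8 = -4·1295 + -2·-381 + 1·111 + 4·-27 = -4415
  a_9 = -4·-4415 + -2·1295 + 1·-381 + 4·111 = 15133
  a_10 = -4·15133 + -2·-4415 + 1·1295 + 4·-381 = -51931
  a_11 = -4·-51931 + -2·15133 + 1·-4415 + 4·1295 = 178223
  a_12 = -4·178223 + -2·-51931 + 1·15133 + 4·-4415 = -611557
  a_13 = -4·-611557 + -2·178223 + 1·-51931 + 4·15133 = 2098383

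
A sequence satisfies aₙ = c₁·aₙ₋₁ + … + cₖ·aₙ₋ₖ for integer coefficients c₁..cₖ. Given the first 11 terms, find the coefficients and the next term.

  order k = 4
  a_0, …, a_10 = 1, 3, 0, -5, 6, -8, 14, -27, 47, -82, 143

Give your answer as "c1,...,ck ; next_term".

-1,1,0,1 ; -252

  a_4 = -1·-5 + 1·0 + 0·3 + 1·1 = 6
  a_5 = -1·6 + 1·-5 + 0·0 + 1·3 = -8
  a_6 = -1·-8 + 1·6 + 0·-5 + 1·0 = 14
  a_7 = -1·14 + 1·-8 + 0·6 + 1·-5 = -27
  a_8 = -1·-27 + 1·14 + 0·-8 + 1·6 = 47
  a_9 = -1·47 + 1·-27 + 0·14 + 1·-8 = -82
  a_10 = -1·-82 + 1·47 + 0·-27 + 1·14 = 143
  a_11 = -1·143 + 1·-82 + 0·47 + 1·-27 = -252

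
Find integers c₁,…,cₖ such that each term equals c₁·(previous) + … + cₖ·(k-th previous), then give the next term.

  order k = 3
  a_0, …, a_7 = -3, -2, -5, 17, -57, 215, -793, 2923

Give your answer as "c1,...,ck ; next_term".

  a_3 = -3·-5 + 2·-2 + -2·-3 = 17
  a_4 = -3·17 + 2·-5 + -2·-2 = -57
  a_5 = -3·-57 + 2·17 + -2·-5 = 215
  a_6 = -3·215 + 2·-57 + -2·17 = -793
  a_7 = -3·-793 + 2·215 + -2·-57 = 2923
  a_8 = -3·2923 + 2·-793 + -2·215 = -10785

-3,2,-2 ; -10785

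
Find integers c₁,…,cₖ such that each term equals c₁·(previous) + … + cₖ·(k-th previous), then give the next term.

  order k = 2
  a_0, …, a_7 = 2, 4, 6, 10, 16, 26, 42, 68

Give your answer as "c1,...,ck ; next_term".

  a_2 = 1·4 + 1·2 = 6
  a_3 = 1·6 + 1·4 = 10
  a_4 = 1·10 + 1·6 = 16
  a_5 = 1·16 + 1·10 = 26
  a_6 = 1·26 + 1·16 = 42
  a_7 = 1·42 + 1·26 = 68
  a_8 = 1·68 + 1·42 = 110

1,1 ; 110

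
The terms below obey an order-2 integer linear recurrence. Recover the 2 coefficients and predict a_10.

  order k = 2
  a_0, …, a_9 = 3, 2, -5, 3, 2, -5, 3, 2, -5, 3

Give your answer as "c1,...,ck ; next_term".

  a_2 = -1·2 + -1·3 = -5
  a_3 = -1·-5 + -1·2 = 3
  a_4 = -1·3 + -1·-5 = 2
  a_5 = -1·2 + -1·3 = -5
  a_6 = -1·-5 + -1·2 = 3
  a_7 = -1·3 + -1·-5 = 2
  a_8 = -1·2 + -1·3 = -5
  a_9 = -1·-5 + -1·2 = 3
  a_10 = -1·3 + -1·-5 = 2

-1,-1 ; 2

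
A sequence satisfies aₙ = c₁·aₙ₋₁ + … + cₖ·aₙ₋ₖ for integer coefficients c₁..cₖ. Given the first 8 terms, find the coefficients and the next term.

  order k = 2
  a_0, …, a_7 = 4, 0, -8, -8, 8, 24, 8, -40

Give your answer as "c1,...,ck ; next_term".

1,-2 ; -56

  a_2 = 1·0 + -2·4 = -8
  a_3 = 1·-8 + -2·0 = -8
  a_4 = 1·-8 + -2·-8 = 8
  a_5 = 1·8 + -2·-8 = 24
  a_6 = 1·24 + -2·8 = 8
  a_7 = 1·8 + -2·24 = -40
  a_8 = 1·-40 + -2·8 = -56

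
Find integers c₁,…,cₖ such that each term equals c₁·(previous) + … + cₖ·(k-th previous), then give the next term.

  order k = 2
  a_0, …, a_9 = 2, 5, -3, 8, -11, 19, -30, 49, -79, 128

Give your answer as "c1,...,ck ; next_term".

  a_2 = -1·5 + 1·2 = -3
  a_3 = -1·-3 + 1·5 = 8
  a_4 = -1·8 + 1·-3 = -11
  a_5 = -1·-11 + 1·8 = 19
  a_6 = -1·19 + 1·-11 = -30
  a_7 = -1·-30 + 1·19 = 49
  a_8 = -1·49 + 1·-30 = -79
  a_9 = -1·-79 + 1·49 = 128
  a_10 = -1·128 + 1·-79 = -207

-1,1 ; -207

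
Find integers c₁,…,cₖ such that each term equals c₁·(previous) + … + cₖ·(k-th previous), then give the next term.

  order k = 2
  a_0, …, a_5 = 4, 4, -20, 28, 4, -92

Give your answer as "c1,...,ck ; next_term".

  a_2 = -2·4 + -3·4 = -20
  a_3 = -2·-20 + -3·4 = 28
  a_4 = -2·28 + -3·-20 = 4
  a_5 = -2·4 + -3·28 = -92
  a_6 = -2·-92 + -3·4 = 172

-2,-3 ; 172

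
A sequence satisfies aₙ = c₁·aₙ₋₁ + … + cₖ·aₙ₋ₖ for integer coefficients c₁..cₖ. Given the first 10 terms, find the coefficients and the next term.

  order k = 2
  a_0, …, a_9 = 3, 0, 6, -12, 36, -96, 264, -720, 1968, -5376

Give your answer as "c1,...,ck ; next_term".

-2,2 ; 14688

  a_2 = -2·0 + 2·3 = 6
  a_3 = -2·6 + 2·0 = -12
  a_4 = -2·-12 + 2·6 = 36
  a_5 = -2·36 + 2·-12 = -96
  a_6 = -2·-96 + 2·36 = 264
  a_7 = -2·264 + 2·-96 = -720
  a_8 = -2·-720 + 2·264 = 1968
  a_9 = -2·1968 + 2·-720 = -5376
  a_10 = -2·-5376 + 2·1968 = 14688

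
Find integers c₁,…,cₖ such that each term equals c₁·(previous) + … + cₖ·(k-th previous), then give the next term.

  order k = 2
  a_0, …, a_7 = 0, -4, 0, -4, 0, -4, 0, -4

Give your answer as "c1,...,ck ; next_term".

  a_2 = 0·-4 + 1·0 = 0
  a_3 = 0·0 + 1·-4 = -4
  a_4 = 0·-4 + 1·0 = 0
  a_5 = 0·0 + 1·-4 = -4
  a_6 = 0·-4 + 1·0 = 0
  a_7 = 0·0 + 1·-4 = -4
  a_8 = 0·-4 + 1·0 = 0

0,1 ; 0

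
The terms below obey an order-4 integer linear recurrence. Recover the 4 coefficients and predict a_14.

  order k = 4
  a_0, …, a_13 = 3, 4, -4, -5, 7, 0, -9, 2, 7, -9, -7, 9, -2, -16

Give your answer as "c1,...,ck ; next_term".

0,0,1,1 ; 2

  a_4 = 0·-5 + 0·-4 + 1·4 + 1·3 = 7
  a_5 = 0·7 + 0·-5 + 1·-4 + 1·4 = 0
  a_6 = 0·0 + 0·7 + 1·-5 + 1·-4 = -9
  a_7 = 0·-9 + 0·0 + 1·7 + 1·-5 = 2
  a_8 = 0·2 + 0·-9 + 1·0 + 1·7 = 7
  a_9 = 0·7 + 0·2 + 1·-9 + 1·0 = -9
  a_10 = 0·-9 + 0·7 + 1·2 + 1·-9 = -7
  a_11 = 0·-7 + 0·-9 + 1·7 + 1·2 = 9
  a_12 = 0·9 + 0·-7 + 1·-9 + 1·7 = -2
  a_13 = 0·-2 + 0·9 + 1·-7 + 1·-9 = -16
  a_14 = 0·-16 + 0·-2 + 1·9 + 1·-7 = 2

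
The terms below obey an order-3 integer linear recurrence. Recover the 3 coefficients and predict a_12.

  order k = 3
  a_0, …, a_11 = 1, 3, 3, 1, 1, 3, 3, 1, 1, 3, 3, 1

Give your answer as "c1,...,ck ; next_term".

1,-1,1 ; 1

  a_3 = 1·3 + -1·3 + 1·1 = 1
  a_4 = 1·1 + -1·3 + 1·3 = 1
  a_5 = 1·1 + -1·1 + 1·3 = 3
  a_6 = 1·3 + -1·1 + 1·1 = 3
  a_7 = 1·3 + -1·3 + 1·1 = 1
  a_8 = 1·1 + -1·3 + 1·3 = 1
  a_9 = 1·1 + -1·1 + 1·3 = 3
  a_10 = 1·3 + -1·1 + 1·1 = 3
  a_11 = 1·3 + -1·3 + 1·1 = 1
  a_12 = 1·1 + -1·3 + 1·3 = 1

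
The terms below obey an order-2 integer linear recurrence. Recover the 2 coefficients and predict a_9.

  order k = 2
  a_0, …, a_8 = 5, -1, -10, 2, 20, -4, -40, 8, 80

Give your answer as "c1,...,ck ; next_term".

0,-2 ; -16

  a_2 = 0·-1 + -2·5 = -10
  a_3 = 0·-10 + -2·-1 = 2
  a_4 = 0·2 + -2·-10 = 20
  a_5 = 0·20 + -2·2 = -4
  a_6 = 0·-4 + -2·20 = -40
  a_7 = 0·-40 + -2·-4 = 8
  a_8 = 0·8 + -2·-40 = 80
  a_9 = 0·80 + -2·8 = -16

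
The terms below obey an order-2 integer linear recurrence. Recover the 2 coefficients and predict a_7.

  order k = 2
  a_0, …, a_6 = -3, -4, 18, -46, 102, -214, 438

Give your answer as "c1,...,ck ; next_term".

-3,-2 ; -886

  a_2 = -3·-4 + -2·-3 = 18
  a_3 = -3·18 + -2·-4 = -46
  a_4 = -3·-46 + -2·18 = 102
  a_5 = -3·102 + -2·-46 = -214
  a_6 = -3·-214 + -2·102 = 438
  a_7 = -3·438 + -2·-214 = -886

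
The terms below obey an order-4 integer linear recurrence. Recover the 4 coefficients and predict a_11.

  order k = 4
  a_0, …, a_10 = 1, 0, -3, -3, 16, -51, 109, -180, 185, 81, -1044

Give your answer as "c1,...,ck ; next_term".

-3,-2,3,1 ; 3345

  a_4 = -3·-3 + -2·-3 + 3·0 + 1·1 = 16
  a_5 = -3·16 + -2·-3 + 3·-3 + 1·0 = -51
  a_6 = -3·-51 + -2·16 + 3·-3 + 1·-3 = 109
  a_7 = -3·109 + -2·-51 + 3·16 + 1·-3 = -180
  a_8 = -3·-180 + -2·109 + 3·-51 + 1·16 = 185
  a_9 = -3·185 + -2·-180 + 3·109 + 1·-51 = 81
  a_10 = -3·81 + -2·185 + 3·-180 + 1·109 = -1044
  a_11 = -3·-1044 + -2·81 + 3·185 + 1·-180 = 3345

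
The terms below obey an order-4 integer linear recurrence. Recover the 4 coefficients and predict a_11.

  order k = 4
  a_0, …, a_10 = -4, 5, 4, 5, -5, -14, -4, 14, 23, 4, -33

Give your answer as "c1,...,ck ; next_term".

0,-1,-1,-1 ; -41

  a_4 = 0·5 + -1·4 + -1·5 + -1·-4 = -5
  a_5 = 0·-5 + -1·5 + -1·4 + -1·5 = -14
  a_6 = 0·-14 + -1·-5 + -1·5 + -1·4 = -4
  a_7 = 0·-4 + -1·-14 + -1·-5 + -1·5 = 14
  a_8 = 0·14 + -1·-4 + -1·-14 + -1·-5 = 23
  a_9 = 0·23 + -1·14 + -1·-4 + -1·-14 = 4
  a_10 = 0·4 + -1·23 + -1·14 + -1·-4 = -33
  a_11 = 0·-33 + -1·4 + -1·23 + -1·14 = -41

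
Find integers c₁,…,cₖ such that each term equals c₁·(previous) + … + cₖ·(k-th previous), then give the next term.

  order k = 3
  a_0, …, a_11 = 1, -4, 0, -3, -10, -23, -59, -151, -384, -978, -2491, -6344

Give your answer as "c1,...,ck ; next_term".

  a_3 = 2·0 + 1·-4 + 1·1 = -3
  a_4 = 2·-3 + 1·0 + 1·-4 = -10
  a_5 = 2·-10 + 1·-3 + 1·0 = -23
  a_6 = 2·-23 + 1·-10 + 1·-3 = -59
  a_7 = 2·-59 + 1·-23 + 1·-10 = -151
  a_8 = 2·-151 + 1·-59 + 1·-23 = -384
  a_9 = 2·-384 + 1·-151 + 1·-59 = -978
  a_10 = 2·-978 + 1·-384 + 1·-151 = -2491
  a_11 = 2·-2491 + 1·-978 + 1·-384 = -6344
  a_12 = 2·-6344 + 1·-2491 + 1·-978 = -16157

2,1,1 ; -16157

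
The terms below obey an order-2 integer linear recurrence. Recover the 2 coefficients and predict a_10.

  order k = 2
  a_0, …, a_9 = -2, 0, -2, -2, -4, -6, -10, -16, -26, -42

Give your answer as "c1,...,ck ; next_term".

  a_2 = 1·0 + 1·-2 = -2
  a_3 = 1·-2 + 1·0 = -2
  a_4 = 1·-2 + 1·-2 = -4
  a_5 = 1·-4 + 1·-2 = -6
  a_6 = 1·-6 + 1·-4 = -10
  a_7 = 1·-10 + 1·-6 = -16
  a_8 = 1·-16 + 1·-10 = -26
  a_9 = 1·-26 + 1·-16 = -42
  a_10 = 1·-42 + 1·-26 = -68

1,1 ; -68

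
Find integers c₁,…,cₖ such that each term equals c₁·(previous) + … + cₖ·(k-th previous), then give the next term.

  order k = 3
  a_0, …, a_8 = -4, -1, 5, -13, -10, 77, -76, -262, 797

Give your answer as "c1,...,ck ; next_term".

-1,-4,3 ; 23

  a_3 = -1·5 + -4·-1 + 3·-4 = -13
  a_4 = -1·-13 + -4·5 + 3·-1 = -10
  a_5 = -1·-10 + -4·-13 + 3·5 = 77
  a_6 = -1·77 + -4·-10 + 3·-13 = -76
  a_7 = -1·-76 + -4·77 + 3·-10 = -262
  a_8 = -1·-262 + -4·-76 + 3·77 = 797
  a_9 = -1·797 + -4·-262 + 3·-76 = 23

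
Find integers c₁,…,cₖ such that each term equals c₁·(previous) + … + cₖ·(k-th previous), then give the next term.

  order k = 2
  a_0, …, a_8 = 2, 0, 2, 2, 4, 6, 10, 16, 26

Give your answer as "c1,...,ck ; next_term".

  a_2 = 1·0 + 1·2 = 2
  a_3 = 1·2 + 1·0 = 2
  a_4 = 1·2 + 1·2 = 4
  a_5 = 1·4 + 1·2 = 6
  a_6 = 1·6 + 1·4 = 10
  a_7 = 1·10 + 1·6 = 16
  a_8 = 1·16 + 1·10 = 26
  a_9 = 1·26 + 1·16 = 42

1,1 ; 42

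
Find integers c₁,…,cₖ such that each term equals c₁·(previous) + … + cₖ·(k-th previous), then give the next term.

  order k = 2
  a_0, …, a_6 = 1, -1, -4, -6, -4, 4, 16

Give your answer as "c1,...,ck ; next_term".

2,-2 ; 24

  a_2 = 2·-1 + -2·1 = -4
  a_3 = 2·-4 + -2·-1 = -6
  a_4 = 2·-6 + -2·-4 = -4
  a_5 = 2·-4 + -2·-6 = 4
  a_6 = 2·4 + -2·-4 = 16
  a_7 = 2·16 + -2·4 = 24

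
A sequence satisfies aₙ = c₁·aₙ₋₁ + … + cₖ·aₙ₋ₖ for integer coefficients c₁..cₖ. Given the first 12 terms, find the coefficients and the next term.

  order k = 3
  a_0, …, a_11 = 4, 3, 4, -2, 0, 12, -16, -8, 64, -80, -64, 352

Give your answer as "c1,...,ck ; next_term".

-1,-2,2 ; -384

  a_3 = -1·4 + -2·3 + 2·4 = -2
  a_4 = -1·-2 + -2·4 + 2·3 = 0
  a_5 = -1·0 + -2·-2 + 2·4 = 12
  a_6 = -1·12 + -2·0 + 2·-2 = -16
  a_7 = -1·-16 + -2·12 + 2·0 = -8
  a_8 = -1·-8 + -2·-16 + 2·12 = 64
  a_9 = -1·64 + -2·-8 + 2·-16 = -80
  a_10 = -1·-80 + -2·64 + 2·-8 = -64
  a_11 = -1·-64 + -2·-80 + 2·64 = 352
  a_12 = -1·352 + -2·-64 + 2·-80 = -384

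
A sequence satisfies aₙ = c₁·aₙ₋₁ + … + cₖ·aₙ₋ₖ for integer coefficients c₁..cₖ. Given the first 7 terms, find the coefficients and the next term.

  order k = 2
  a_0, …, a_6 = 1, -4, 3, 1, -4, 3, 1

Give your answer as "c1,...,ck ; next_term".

  a_2 = -1·-4 + -1·1 = 3
  a_3 = -1·3 + -1·-4 = 1
  a_4 = -1·1 + -1·3 = -4
  a_5 = -1·-4 + -1·1 = 3
  a_6 = -1·3 + -1·-4 = 1
  a_7 = -1·1 + -1·3 = -4

-1,-1 ; -4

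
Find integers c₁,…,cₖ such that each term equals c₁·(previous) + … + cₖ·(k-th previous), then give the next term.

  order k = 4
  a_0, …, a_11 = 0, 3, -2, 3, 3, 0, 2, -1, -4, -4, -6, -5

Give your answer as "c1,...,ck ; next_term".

1,0,0,-1 ; -1

  a_4 = 1·3 + 0·-2 + 0·3 + -1·0 = 3
  a_5 = 1·3 + 0·3 + 0·-2 + -1·3 = 0
  a_6 = 1·0 + 0·3 + 0·3 + -1·-2 = 2
  a_7 = 1·2 + 0·0 + 0·3 + -1·3 = -1
  a_8 = 1·-1 + 0·2 + 0·0 + -1·3 = -4
  a_9 = 1·-4 + 0·-1 + 0·2 + -1·0 = -4
  a_10 = 1·-4 + 0·-4 + 0·-1 + -1·2 = -6
  a_11 = 1·-6 + 0·-4 + 0·-4 + -1·-1 = -5
  a_12 = 1·-5 + 0·-6 + 0·-4 + -1·-4 = -1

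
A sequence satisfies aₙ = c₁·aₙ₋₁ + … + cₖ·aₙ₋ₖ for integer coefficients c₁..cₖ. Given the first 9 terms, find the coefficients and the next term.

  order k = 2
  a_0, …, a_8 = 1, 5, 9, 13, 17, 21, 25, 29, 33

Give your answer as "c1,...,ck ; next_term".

2,-1 ; 37

  a_2 = 2·5 + -1·1 = 9
  a_3 = 2·9 + -1·5 = 13
  a_4 = 2·13 + -1·9 = 17
  a_5 = 2·17 + -1·13 = 21
  a_6 = 2·21 + -1·17 = 25
  a_7 = 2·25 + -1·21 = 29
  a_8 = 2·29 + -1·25 = 33
  a_9 = 2·33 + -1·29 = 37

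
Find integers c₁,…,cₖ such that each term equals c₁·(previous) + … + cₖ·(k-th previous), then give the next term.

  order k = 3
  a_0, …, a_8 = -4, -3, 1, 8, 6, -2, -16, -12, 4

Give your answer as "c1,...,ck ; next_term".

0,0,-2 ; 32

  a_3 = 0·1 + 0·-3 + -2·-4 = 8
  a_4 = 0·8 + 0·1 + -2·-3 = 6
  a_5 = 0·6 + 0·8 + -2·1 = -2
  a_6 = 0·-2 + 0·6 + -2·8 = -16
  a_7 = 0·-16 + 0·-2 + -2·6 = -12
  a_8 = 0·-12 + 0·-16 + -2·-2 = 4
  a_9 = 0·4 + 0·-12 + -2·-16 = 32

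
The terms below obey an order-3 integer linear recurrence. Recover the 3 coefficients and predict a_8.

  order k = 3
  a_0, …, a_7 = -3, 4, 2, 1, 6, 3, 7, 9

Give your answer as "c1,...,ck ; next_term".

0,1,1 ; 10

  a_3 = 0·2 + 1·4 + 1·-3 = 1
  a_4 = 0·1 + 1·2 + 1·4 = 6
  a_5 = 0·6 + 1·1 + 1·2 = 3
  a_6 = 0·3 + 1·6 + 1·1 = 7
  a_7 = 0·7 + 1·3 + 1·6 = 9
  a_8 = 0·9 + 1·7 + 1·3 = 10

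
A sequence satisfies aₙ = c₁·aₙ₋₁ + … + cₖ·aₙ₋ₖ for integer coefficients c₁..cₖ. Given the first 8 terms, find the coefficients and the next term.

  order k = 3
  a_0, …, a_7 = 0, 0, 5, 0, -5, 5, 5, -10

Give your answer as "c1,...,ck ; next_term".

0,-1,1 ; 0

  a_3 = 0·5 + -1·0 + 1·0 = 0
  a_4 = 0·0 + -1·5 + 1·0 = -5
  a_5 = 0·-5 + -1·0 + 1·5 = 5
  a_6 = 0·5 + -1·-5 + 1·0 = 5
  a_7 = 0·5 + -1·5 + 1·-5 = -10
  a_8 = 0·-10 + -1·5 + 1·5 = 0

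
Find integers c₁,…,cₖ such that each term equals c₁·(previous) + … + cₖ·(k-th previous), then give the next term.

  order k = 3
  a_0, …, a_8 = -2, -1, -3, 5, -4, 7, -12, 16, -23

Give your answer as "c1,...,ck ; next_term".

  a_3 = -1·-3 + 0·-1 + -1·-2 = 5
  a_4 = -1·5 + 0·-3 + -1·-1 = -4
  a_5 = -1·-4 + 0·5 + -1·-3 = 7
  a_6 = -1·7 + 0·-4 + -1·5 = -12
  a_7 = -1·-12 + 0·7 + -1·-4 = 16
  a_8 = -1·16 + 0·-12 + -1·7 = -23
  a_9 = -1·-23 + 0·16 + -1·-12 = 35

-1,0,-1 ; 35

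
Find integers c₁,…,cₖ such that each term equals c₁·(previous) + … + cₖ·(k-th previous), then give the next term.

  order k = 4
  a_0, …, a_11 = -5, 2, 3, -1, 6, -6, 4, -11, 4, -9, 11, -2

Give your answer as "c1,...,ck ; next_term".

  a_4 = 0·-1 + 1·3 + -1·2 + -1·-5 = 6
  a_5 = 0·6 + 1·-1 + -1·3 + -1·2 = -6
  a_6 = 0·-6 + 1·6 + -1·-1 + -1·3 = 4
  a_7 = 0·4 + 1·-6 + -1·6 + -1·-1 = -11
  a_8 = 0·-11 + 1·4 + -1·-6 + -1·6 = 4
  a_9 = 0·4 + 1·-11 + -1·4 + -1·-6 = -9
  a_10 = 0·-9 + 1·4 + -1·-11 + -1·4 = 11
  a_11 = 0·11 + 1·-9 + -1·4 + -1·-11 = -2
  a_12 = 0·-2 + 1·11 + -1·-9 + -1·4 = 16

0,1,-1,-1 ; 16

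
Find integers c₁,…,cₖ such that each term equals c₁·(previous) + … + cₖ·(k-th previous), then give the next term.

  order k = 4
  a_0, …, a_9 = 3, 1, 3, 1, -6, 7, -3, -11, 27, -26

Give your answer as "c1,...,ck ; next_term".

  a_4 = -1·1 + -1·3 + 1·1 + -1·3 = -6
  a_5 = -1·-6 + -1·1 + 1·3 + -1·1 = 7
  a_6 = -1·7 + -1·-6 + 1·1 + -1·3 = -3
  a_7 = -1·-3 + -1·7 + 1·-6 + -1·1 = -11
  a_8 = -1·-11 + -1·-3 + 1·7 + -1·-6 = 27
  a_9 = -1·27 + -1·-11 + 1·-3 + -1·7 = -26
  a_10 = -1·-26 + -1·27 + 1·-11 + -1·-3 = -9

-1,-1,1,-1 ; -9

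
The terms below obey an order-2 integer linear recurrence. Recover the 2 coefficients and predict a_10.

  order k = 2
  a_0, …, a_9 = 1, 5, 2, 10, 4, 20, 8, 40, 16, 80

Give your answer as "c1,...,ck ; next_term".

  a_2 = 0·5 + 2·1 = 2
  a_3 = 0·2 + 2·5 = 10
  a_4 = 0·10 + 2·2 = 4
  a_5 = 0·4 + 2·10 = 20
  a_6 = 0·20 + 2·4 = 8
  a_7 = 0·8 + 2·20 = 40
  a_8 = 0·40 + 2·8 = 16
  a_9 = 0·16 + 2·40 = 80
  a_10 = 0·80 + 2·16 = 32

0,2 ; 32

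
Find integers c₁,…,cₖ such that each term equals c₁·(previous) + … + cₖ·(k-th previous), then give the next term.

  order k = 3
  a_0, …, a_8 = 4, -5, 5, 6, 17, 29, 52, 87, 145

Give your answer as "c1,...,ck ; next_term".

2,0,-1 ; 238

  a_3 = 2·5 + 0·-5 + -1·4 = 6
  a_4 = 2·6 + 0·5 + -1·-5 = 17
  a_5 = 2·17 + 0·6 + -1·5 = 29
  a_6 = 2·29 + 0·17 + -1·6 = 52
  a_7 = 2·52 + 0·29 + -1·17 = 87
  a_8 = 2·87 + 0·52 + -1·29 = 145
  a_9 = 2·145 + 0·87 + -1·52 = 238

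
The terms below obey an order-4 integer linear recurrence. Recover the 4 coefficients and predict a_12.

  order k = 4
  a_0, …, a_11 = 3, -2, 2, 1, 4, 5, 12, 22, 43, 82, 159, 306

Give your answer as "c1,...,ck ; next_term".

  a_4 = 1·1 + 1·2 + 1·-2 + 1·3 = 4
  a_5 = 1·4 + 1·1 + 1·2 + 1·-2 = 5
  a_6 = 1·5 + 1·4 + 1·1 + 1·2 = 12
  a_7 = 1·12 + 1·5 + 1·4 + 1·1 = 22
  a_8 = 1·22 + 1·12 + 1·5 + 1·4 = 43
  a_9 = 1·43 + 1·22 + 1·12 + 1·5 = 82
  a_10 = 1·82 + 1·43 + 1·22 + 1·12 = 159
  a_11 = 1·159 + 1·82 + 1·43 + 1·22 = 306
  a_12 = 1·306 + 1·159 + 1·82 + 1·43 = 590

1,1,1,1 ; 590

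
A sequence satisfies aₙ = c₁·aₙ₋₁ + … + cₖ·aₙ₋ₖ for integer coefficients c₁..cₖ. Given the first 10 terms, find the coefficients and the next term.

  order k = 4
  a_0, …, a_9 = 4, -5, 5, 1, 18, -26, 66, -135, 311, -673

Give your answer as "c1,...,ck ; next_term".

-1,2,-1,1 ; 1496

  a_4 = -1·1 + 2·5 + -1·-5 + 1·4 = 18
  a_5 = -1·18 + 2·1 + -1·5 + 1·-5 = -26
  a_6 = -1·-26 + 2·18 + -1·1 + 1·5 = 66
  a_7 = -1·66 + 2·-26 + -1·18 + 1·1 = -135
  a_8 = -1·-135 + 2·66 + -1·-26 + 1·18 = 311
  a_9 = -1·311 + 2·-135 + -1·66 + 1·-26 = -673
  a_10 = -1·-673 + 2·311 + -1·-135 + 1·66 = 1496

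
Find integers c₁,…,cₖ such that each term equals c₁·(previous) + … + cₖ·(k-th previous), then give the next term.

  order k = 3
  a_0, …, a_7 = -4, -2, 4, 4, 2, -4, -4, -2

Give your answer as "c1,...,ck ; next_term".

  a_3 = 0·4 + 0·-2 + -1·-4 = 4
  a_4 = 0·4 + 0·4 + -1·-2 = 2
  a_5 = 0·2 + 0·4 + -1·4 = -4
  a_6 = 0·-4 + 0·2 + -1·4 = -4
  a_7 = 0·-4 + 0·-4 + -1·2 = -2
  a_8 = 0·-2 + 0·-4 + -1·-4 = 4

0,0,-1 ; 4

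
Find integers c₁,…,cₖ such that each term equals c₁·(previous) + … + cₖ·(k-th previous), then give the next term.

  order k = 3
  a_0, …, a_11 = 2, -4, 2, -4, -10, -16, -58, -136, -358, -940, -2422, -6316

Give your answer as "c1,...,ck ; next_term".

  a_3 = 1·2 + 3·-4 + 3·2 = -4
  a_4 = 1·-4 + 3·2 + 3·-4 = -10
  a_5 = 1·-10 + 3·-4 + 3·2 = -16
  a_6 = 1·-16 + 3·-10 + 3·-4 = -58
  a_7 = 1·-58 + 3·-16 + 3·-10 = -136
  a_8 = 1·-136 + 3·-58 + 3·-16 = -358
  a_9 = 1·-358 + 3·-136 + 3·-58 = -940
  a_10 = 1·-940 + 3·-358 + 3·-136 = -2422
  a_11 = 1·-2422 + 3·-940 + 3·-358 = -6316
  a_12 = 1·-6316 + 3·-2422 + 3·-940 = -16402

1,3,3 ; -16402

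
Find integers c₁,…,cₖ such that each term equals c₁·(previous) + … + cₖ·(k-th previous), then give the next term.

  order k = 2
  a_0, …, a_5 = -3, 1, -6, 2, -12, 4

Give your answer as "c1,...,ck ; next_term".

  a_2 = 0·1 + 2·-3 = -6
  a_3 = 0·-6 + 2·1 = 2
  a_4 = 0·2 + 2·-6 = -12
  a_5 = 0·-12 + 2·2 = 4
  a_6 = 0·4 + 2·-12 = -24

0,2 ; -24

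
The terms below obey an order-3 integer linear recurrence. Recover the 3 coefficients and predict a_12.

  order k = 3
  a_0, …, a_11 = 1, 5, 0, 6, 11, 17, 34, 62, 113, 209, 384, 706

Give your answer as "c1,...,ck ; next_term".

1,1,1 ; 1299

  a_3 = 1·0 + 1·5 + 1·1 = 6
  a_4 = 1·6 + 1·0 + 1·5 = 11
  a_5 = 1·11 + 1·6 + 1·0 = 17
  a_6 = 1·17 + 1·11 + 1·6 = 34
  a_7 = 1·34 + 1·17 + 1·11 = 62
  a_8 = 1·62 + 1·34 + 1·17 = 113
  a_9 = 1·113 + 1·62 + 1·34 = 209
  a_10 = 1·209 + 1·113 + 1·62 = 384
  a_11 = 1·384 + 1·209 + 1·113 = 706
  a_12 = 1·706 + 1·384 + 1·209 = 1299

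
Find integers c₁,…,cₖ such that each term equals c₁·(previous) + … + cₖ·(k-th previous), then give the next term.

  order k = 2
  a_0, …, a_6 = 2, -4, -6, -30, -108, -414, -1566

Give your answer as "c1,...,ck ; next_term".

3,3 ; -5940

  a_2 = 3·-4 + 3·2 = -6
  a_3 = 3·-6 + 3·-4 = -30
  a_4 = 3·-30 + 3·-6 = -108
  a_5 = 3·-108 + 3·-30 = -414
  a_6 = 3·-414 + 3·-108 = -1566
  a_7 = 3·-1566 + 3·-414 = -5940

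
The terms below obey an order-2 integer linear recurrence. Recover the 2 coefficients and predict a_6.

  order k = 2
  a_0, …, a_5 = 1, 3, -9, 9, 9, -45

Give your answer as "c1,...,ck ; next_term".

-2,-3 ; 63

  a_2 = -2·3 + -3·1 = -9
  a_3 = -2·-9 + -3·3 = 9
  a_4 = -2·9 + -3·-9 = 9
  a_5 = -2·9 + -3·9 = -45
  a_6 = -2·-45 + -3·9 = 63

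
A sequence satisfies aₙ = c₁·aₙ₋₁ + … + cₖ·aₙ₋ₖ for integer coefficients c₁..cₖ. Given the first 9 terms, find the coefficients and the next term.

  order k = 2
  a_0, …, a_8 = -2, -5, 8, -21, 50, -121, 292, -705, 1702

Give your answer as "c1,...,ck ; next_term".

  a_2 = -2·-5 + 1·-2 = 8
  a_3 = -2·8 + 1·-5 = -21
  a_4 = -2·-21 + 1·8 = 50
  a_5 = -2·50 + 1·-21 = -121
  a_6 = -2·-121 + 1·50 = 292
  a_7 = -2·292 + 1·-121 = -705
  a_8 = -2·-705 + 1·292 = 1702
  a_9 = -2·1702 + 1·-705 = -4109

-2,1 ; -4109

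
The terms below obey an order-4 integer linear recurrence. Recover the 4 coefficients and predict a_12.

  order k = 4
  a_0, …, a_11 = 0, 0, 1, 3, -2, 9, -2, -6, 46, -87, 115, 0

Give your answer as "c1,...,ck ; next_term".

  a_4 = -1·3 + 1·1 + 4·0 + -3·0 = -2
  a_5 = -1·-2 + 1·3 + 4·1 + -3·0 = 9
  a_6 = -1·9 + 1·-2 + 4·3 + -3·1 = -2
  a_7 = -1·-2 + 1·9 + 4·-2 + -3·3 = -6
  a_8 = -1·-6 + 1·-2 + 4·9 + -3·-2 = 46
  a_9 = -1·46 + 1·-6 + 4·-2 + -3·9 = -87
  a_10 = -1·-87 + 1·46 + 4·-6 + -3·-2 = 115
  a_11 = -1·115 + 1·-87 + 4·46 + -3·-6 = 0
  a_12 = -1·0 + 1·115 + 4·-87 + -3·46 = -371

-1,1,4,-3 ; -371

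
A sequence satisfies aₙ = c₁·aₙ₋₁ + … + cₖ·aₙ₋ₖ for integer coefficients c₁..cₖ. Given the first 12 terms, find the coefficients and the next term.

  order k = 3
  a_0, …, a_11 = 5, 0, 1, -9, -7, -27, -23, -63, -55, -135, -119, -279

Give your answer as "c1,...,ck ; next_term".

  a_3 = 1·1 + 2·0 + -2·5 = -9
  a_4 = 1·-9 + 2·1 + -2·0 = -7
  a_5 = 1·-7 + 2·-9 + -2·1 = -27
  a_6 = 1·-27 + 2·-7 + -2·-9 = -23
  a_7 = 1·-23 + 2·-27 + -2·-7 = -63
  a_8 = 1·-63 + 2·-23 + -2·-27 = -55
  a_9 = 1·-55 + 2·-63 + -2·-23 = -135
  a_10 = 1·-135 + 2·-55 + -2·-63 = -119
  a_11 = 1·-119 + 2·-135 + -2·-55 = -279
  a_12 = 1·-279 + 2·-119 + -2·-135 = -247

1,2,-2 ; -247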